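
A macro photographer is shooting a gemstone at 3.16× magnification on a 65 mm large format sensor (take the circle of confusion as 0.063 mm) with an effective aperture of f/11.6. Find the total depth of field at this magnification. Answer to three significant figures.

At magnification m, DoF ≈ 2·N_eff·c/m² = 2 × 11.6 × 0.063 / 3.16² = 1.462 / 9.986 ≈ 0.146 mm.

0.146 mm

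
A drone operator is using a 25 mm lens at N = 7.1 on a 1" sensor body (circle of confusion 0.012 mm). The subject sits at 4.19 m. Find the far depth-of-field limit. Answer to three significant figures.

Hyperfocal distance H = f²/(N·c) + f = 25²/(7.1 × 0.012) + 25 = 625/0.0852 + 25 ≈ 7360.7 mm ≈ 7.361 m.
Far limit Df = s·(H − f)/(H − s) = 4190 × (7360.7 − 25) / (7360.7 − 4190) = 4190 × 7335.7 / 3170.7 ≈ 9694.0 mm ≈ 9.69 m.

9.69 m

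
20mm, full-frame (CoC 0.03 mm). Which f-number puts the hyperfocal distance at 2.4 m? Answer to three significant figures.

f/5.60

Rearrange H = f²/(N·c) + f for N: N = f² / ((H − f)·c).
N = 20² / ((2400 − 20) × 0.03) = 400 / 71.40 ≈ 5.60.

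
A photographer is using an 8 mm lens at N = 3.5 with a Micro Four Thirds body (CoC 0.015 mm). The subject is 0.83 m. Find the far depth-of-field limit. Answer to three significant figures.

Hyperfocal distance H = f²/(N·c) + f = 8²/(3.5 × 0.015) + 8 = 64/0.0525 + 8 ≈ 1227.0 mm ≈ 1.227 m.
Far limit Df = s·(H − f)/(H − s) = 830 × (1227.0 − 8) / (1227.0 − 830) = 830 × 1219.0 / 397.0 ≈ 2548.3 mm ≈ 2.55 m.

2.55 m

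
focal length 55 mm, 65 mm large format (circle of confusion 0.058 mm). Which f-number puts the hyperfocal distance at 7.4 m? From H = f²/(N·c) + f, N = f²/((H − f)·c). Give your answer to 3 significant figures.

f/7.10

Rearrange H = f²/(N·c) + f for N: N = f² / ((H − f)·c).
N = 55² / ((7400 − 55) × 0.058) = 3025 / 426.0 ≈ 7.10.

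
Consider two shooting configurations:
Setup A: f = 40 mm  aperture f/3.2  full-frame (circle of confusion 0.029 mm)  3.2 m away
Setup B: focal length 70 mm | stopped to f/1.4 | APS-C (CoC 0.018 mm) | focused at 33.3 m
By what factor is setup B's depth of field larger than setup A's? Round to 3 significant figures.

Setup A: H = 40²/(3.2×0.029) + 40 ≈ 17281.4 mm; DoF = Df − Dn = 3918.1 − 2704.3 ≈ 1213.8 mm.
Setup B: H = 70²/(1.4×0.018) + 70 ≈ 194514.4 mm; DoF = Df − Dn = 40164 − 28440 ≈ 11724 mm.
Ratio = 11724 / 1213.8 ≈ 9.66.

9.66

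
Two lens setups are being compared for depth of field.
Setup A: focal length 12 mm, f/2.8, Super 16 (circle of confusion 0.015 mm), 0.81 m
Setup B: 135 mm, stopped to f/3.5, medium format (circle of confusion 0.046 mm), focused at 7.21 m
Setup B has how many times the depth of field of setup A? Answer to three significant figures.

2.27

Setup A: H = 12²/(2.8×0.015) + 12 ≈ 3440.6 mm; DoF = Df − Dn = 1055.72 − 657.07 ≈ 398.65 mm.
Setup B: H = 135²/(3.5×0.046) + 135 ≈ 113333.8 mm; DoF = Df − Dn = 7690.67 − 6785.88 ≈ 904.79 mm.
Ratio = 904.79 / 398.65 ≈ 2.27.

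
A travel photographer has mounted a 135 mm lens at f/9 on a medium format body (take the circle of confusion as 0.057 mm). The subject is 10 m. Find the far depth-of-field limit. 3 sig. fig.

Hyperfocal distance H = f²/(N·c) + f = 135²/(9 × 0.057) + 135 = 18225/0.513 + 135 ≈ 35661.3 mm ≈ 35.66 m.
Far limit Df = s·(H − f)/(H − s) = 10000 × (35661.3 − 135) / (35661.3 − 10000) = 10000 × 35526.3 / 25661.3 ≈ 13844 mm ≈ 13.8 m.

13.8 m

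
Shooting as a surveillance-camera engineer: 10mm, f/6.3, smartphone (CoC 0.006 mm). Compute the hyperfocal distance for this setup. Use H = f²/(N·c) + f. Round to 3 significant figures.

2.66 m

Hyperfocal distance H = f²/(N·c) + f = 10²/(6.3 × 0.006) + 10 = 100/0.0378 + 10 ≈ 2655.5 mm ≈ 2.66 m.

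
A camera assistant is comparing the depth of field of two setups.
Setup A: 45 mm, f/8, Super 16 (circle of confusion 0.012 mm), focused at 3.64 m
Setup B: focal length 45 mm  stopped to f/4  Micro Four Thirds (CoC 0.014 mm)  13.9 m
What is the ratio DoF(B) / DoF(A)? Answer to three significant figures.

Setup A: H = 45²/(8×0.012) + 45 ≈ 21138.8 mm; DoF = Df − Dn = 4387.8 − 3110.0 ≈ 1277.8 mm.
Setup B: H = 45²/(4×0.014) + 45 ≈ 36205.7 mm; DoF = Df − Dn = 22534 − 10050 ≈ 12484 mm.
Ratio = 12484 / 1277.8 ≈ 9.77.

9.77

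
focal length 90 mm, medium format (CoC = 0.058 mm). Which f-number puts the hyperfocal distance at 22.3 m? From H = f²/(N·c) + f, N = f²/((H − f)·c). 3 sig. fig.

f/6.29

Rearrange H = f²/(N·c) + f for N: N = f² / ((H − f)·c).
N = 90² / ((22300 − 90) × 0.058) = 8100 / 1288 ≈ 6.29.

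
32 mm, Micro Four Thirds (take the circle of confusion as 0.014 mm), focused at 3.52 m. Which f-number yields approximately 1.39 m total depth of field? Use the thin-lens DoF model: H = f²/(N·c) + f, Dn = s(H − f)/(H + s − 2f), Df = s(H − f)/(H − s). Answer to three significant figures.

f/3.99

Write h = H − f = f²/(N·c). The thin-lens limits are Dn = s·h/(h + (s−f)) and Df = s·h/(h − (s−f)), so DoF = Df − Dn = 2·s·(s−f)·h / (h² − (s−f)²).
That is a quadratic in h: DoF·h² − 2·s·(s−f)·h − DoF·(s−f)² = 0 ⇒ h = (s−f)·(s + √(s² + DoF²)) / DoF = 3488 × (3520 + √(3520² + 1390²)) / 1390 = 3488 × (3520 + 3784.51) / 1390 ≈ 18330 mm.
Then N = f²/(c·h) = 32² / (0.014 × 18330) = 1024 / 256.61 ≈ 3.99.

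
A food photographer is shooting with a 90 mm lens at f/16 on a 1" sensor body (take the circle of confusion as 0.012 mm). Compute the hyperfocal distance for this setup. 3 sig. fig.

42.3 m

Hyperfocal distance H = f²/(N·c) + f = 90²/(16 × 0.012) + 90 = 8100/0.192 + 90 ≈ 42277.5 mm ≈ 42.3 m.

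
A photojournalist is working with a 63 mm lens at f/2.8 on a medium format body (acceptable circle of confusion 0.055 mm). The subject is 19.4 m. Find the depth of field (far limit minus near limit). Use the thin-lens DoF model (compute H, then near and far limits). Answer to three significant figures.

Hyperfocal distance H = f²/(N·c) + f = 63²/(2.8 × 0.055) + 63 = 3969/0.154 + 63 ≈ 25835.7 mm ≈ 25.84 m.
Near limit Dn = s·(H − f)/(H + s − 2f) = 19400 × (25835.7 − 63) / (25835.7 + 19400 − 2 × 63) = 19400 × 25772.7 / 45109.7 ≈ 11084 mm.
Far limit Df = s·(H − f)/(H − s) = 19400 × (25835.7 − 63) / (25835.7 − 19400) = 19400 × 25772.7 / 6435.7 ≈ 77690 mm.
Depth of field = Df − Dn = 77690 − 11084 ≈ 66606 mm ≈ 66.6 m.

66.6 m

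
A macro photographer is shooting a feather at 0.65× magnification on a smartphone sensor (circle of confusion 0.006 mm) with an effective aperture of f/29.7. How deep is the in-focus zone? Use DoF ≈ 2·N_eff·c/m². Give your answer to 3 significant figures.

0.844 mm

At magnification m, DoF ≈ 2·N_eff·c/m² = 2 × 29.7 × 0.006 / 0.65² = 0.3564 / 0.4225 ≈ 0.844 mm.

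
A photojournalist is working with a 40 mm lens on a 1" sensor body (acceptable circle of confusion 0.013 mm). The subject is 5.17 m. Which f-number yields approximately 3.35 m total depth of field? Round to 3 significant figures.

f/7.09

Write h = H − f = f²/(N·c). The thin-lens limits are Dn = s·h/(h + (s−f)) and Df = s·h/(h − (s−f)), so DoF = Df − Dn = 2·s·(s−f)·h / (h² − (s−f)²).
That is a quadratic in h: DoF·h² − 2·s·(s−f)·h − DoF·(s−f)² = 0 ⇒ h = (s−f)·(s + √(s² + DoF²)) / DoF = 5130 × (5170 + √(5170² + 3350²)) / 3350 = 5130 × (5170 + 6160.47) / 3350 ≈ 17351 mm.
Then N = f²/(c·h) = 40² / (0.013 × 17351) = 1600 / 225.56 ≈ 7.09.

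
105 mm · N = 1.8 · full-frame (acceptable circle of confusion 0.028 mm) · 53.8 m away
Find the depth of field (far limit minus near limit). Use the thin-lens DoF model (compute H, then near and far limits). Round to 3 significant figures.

Hyperfocal distance H = f²/(N·c) + f = 105²/(1.8 × 0.028) + 105 = 11025/0.0504 + 105 ≈ 218855.0 mm ≈ 218.9 m.
Near limit Dn = s·(H − f)/(H + s − 2f) = 53800 × (218855.0 − 105) / (218855.0 + 53800 − 2 × 105) = 53800 × 218750.0 / 272445.0 ≈ 43197 mm.
Far limit Df = s·(H − f)/(H − s) = 53800 × (218855.0 − 105) / (218855.0 − 53800) = 53800 × 218750.0 / 165055.0 ≈ 71302 mm.
Depth of field = Df − Dn = 71302 − 43197 ≈ 28105 mm ≈ 28.1 m.

28.1 m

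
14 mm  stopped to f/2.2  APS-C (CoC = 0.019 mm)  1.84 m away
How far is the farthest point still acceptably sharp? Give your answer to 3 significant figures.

Hyperfocal distance H = f²/(N·c) + f = 14²/(2.2 × 0.019) + 14 = 196/0.0418 + 14 ≈ 4703.0 mm ≈ 4.703 m.
Far limit Df = s·(H − f)/(H − s) = 1840 × (4703.0 − 14) / (4703.0 − 1840) = 1840 × 4689.0 / 2863.0 ≈ 3013.5 mm ≈ 3.01 m.

3.01 m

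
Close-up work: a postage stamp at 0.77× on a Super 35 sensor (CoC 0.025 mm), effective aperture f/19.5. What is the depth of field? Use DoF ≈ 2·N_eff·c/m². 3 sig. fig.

1.64 mm

At magnification m, DoF ≈ 2·N_eff·c/m² = 2 × 19.5 × 0.025 / 0.77² = 0.975 / 0.5929 ≈ 1.64 mm.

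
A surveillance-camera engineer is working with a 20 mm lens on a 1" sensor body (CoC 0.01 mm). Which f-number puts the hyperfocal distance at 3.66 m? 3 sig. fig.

Rearrange H = f²/(N·c) + f for N: N = f² / ((H − f)·c).
N = 20² / ((3660 − 20) × 0.01) = 400 / 36.40 ≈ 11.

f/11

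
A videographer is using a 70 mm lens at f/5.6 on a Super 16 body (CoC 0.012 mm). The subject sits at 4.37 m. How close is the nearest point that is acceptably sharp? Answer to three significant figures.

4.13 m

Hyperfocal distance H = f²/(N·c) + f = 70²/(5.6 × 0.012) + 70 = 4900/0.0672 + 70 ≈ 72986.7 mm ≈ 72.99 m.
Near limit Dn = s·(H − f)/(H + s − 2f) = 4370 × (72986.7 − 70) / (72986.7 + 4370 − 2 × 70) = 4370 × 72916.7 / 77216.7 ≈ 4126.6 mm ≈ 4.13 m.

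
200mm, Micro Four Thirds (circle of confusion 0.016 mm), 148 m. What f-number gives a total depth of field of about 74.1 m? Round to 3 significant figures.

Write h = H − f = f²/(N·c). The thin-lens limits are Dn = s·h/(h + (s−f)) and Df = s·h/(h − (s−f)), so DoF = Df − Dn = 2·s·(s−f)·h / (h² − (s−f)²).
That is a quadratic in h: DoF·h² − 2·s·(s−f)·h − DoF·(s−f)² = 0 ⇒ h = (s−f)·(s + √(s² + DoF²)) / DoF = 147800 × (148000 + √(148000² + 74100²)) / 74100 = 147800 × (148000 + 165514) / 74100 ≈ 625335 mm.
Then N = f²/(c·h) = 200² / (0.016 × 625335) = 40000 / 10005 ≈ 4.

f/4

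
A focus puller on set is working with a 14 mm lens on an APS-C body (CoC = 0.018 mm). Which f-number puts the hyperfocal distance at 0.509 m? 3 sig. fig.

Rearrange H = f²/(N·c) + f for N: N = f² / ((H − f)·c).
N = 14² / ((509 − 14) × 0.018) = 196 / 8.910 ≈ 22.

f/22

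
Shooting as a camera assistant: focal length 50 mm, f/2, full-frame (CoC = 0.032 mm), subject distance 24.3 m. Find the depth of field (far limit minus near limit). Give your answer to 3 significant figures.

Hyperfocal distance H = f²/(N·c) + f = 50²/(2 × 0.032) + 50 = 2500/0.064 + 50 ≈ 39112.5 mm ≈ 39.11 m.
Near limit Dn = s·(H − f)/(H + s − 2f) = 24300 × (39112.5 − 50) / (39112.5 + 24300 − 2 × 50) = 24300 × 39062.5 / 63312.5 ≈ 14993 mm.
Far limit Df = s·(H − f)/(H − s) = 24300 × (39112.5 − 50) / (39112.5 − 24300) = 24300 × 39062.5 / 14812.5 ≈ 64082 mm.
Depth of field = Df − Dn = 64082 − 14993 ≈ 49089 mm ≈ 49.1 m.

49.1 m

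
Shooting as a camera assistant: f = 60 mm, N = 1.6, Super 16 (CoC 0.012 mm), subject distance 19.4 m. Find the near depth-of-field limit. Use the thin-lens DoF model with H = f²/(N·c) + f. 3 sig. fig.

17.6 m

Hyperfocal distance H = f²/(N·c) + f = 60²/(1.6 × 0.012) + 60 = 3600/0.0192 + 60 ≈ 187560.0 mm ≈ 187.6 m.
Near limit Dn = s·(H − f)/(H + s − 2f) = 19400 × (187560.0 − 60) / (187560.0 + 19400 − 2 × 60) = 19400 × 187500.0 / 206840.0 ≈ 17586 mm ≈ 17.6 m.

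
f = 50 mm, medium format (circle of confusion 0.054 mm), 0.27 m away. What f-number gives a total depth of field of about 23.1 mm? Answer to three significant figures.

Write h = H − f = f²/(N·c). The thin-lens limits are Dn = s·h/(h + (s−f)) and Df = s·h/(h − (s−f)), so DoF = Df − Dn = 2·s·(s−f)·h / (h² − (s−f)²).
That is a quadratic in h: DoF·h² − 2·s·(s−f)·h − DoF·(s−f)² = 0 ⇒ h = (s−f)·(s + √(s² + DoF²)) / DoF = 220 × (270 + √(270² + 23.1²)) / 23.1 = 220 × (270 + 270.986) / 23.1 ≈ 5152.3 mm.
Then N = f²/(c·h) = 50² / (0.054 × 5152.3) = 2500 / 278.22 ≈ 8.99.

f/8.99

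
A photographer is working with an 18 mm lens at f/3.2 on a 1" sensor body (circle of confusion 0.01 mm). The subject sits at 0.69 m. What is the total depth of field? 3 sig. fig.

92.0 mm

Hyperfocal distance H = f²/(N·c) + f = 18²/(3.2 × 0.01) + 18 = 324/0.032 + 18 ≈ 10143.0 mm ≈ 10.14 m.
Near limit Dn = s·(H − f)/(H + s − 2f) = 690 × (10143.0 − 18) / (10143.0 + 690 − 2 × 18) = 690 × 10125.0 / 10797.0 ≈ 647.055 mm.
Far limit Df = s·(H − f)/(H − s) = 690 × (10143.0 − 18) / (10143.0 − 690) = 690 × 10125.0 / 9453.0 ≈ 739.051 mm.
Depth of field = Df − Dn = 739.051 − 647.055 ≈ 91.996 mm.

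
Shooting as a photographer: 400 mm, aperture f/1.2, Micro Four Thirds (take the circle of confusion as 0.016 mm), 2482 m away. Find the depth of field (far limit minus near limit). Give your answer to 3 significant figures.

Hyperfocal distance H = f²/(N·c) + f = 400²/(1.2 × 0.016) + 400 = 160000/0.0192 + 400 ≈ 8333733.3 mm ≈ 8334 m.
Near limit Dn = s·(H − f)/(H + s − 2f) = 2482000 × (8333733.3 − 400) / (8333733.3 + 2482000 − 2 × 400) = 2482000 × 8333333.3 / 10814933.3 ≈ 1912479 mm.
Far limit Df = s·(H − f)/(H − s) = 2482000 × (8333733.3 − 400) / (8333733.3 − 2482000) = 2482000 × 8333333.3 / 5851733.3 ≈ 3534565 mm.
Depth of field = Df − Dn = 3534565 − 1912479 ≈ 1622086 mm ≈ 1620 m.

1620 m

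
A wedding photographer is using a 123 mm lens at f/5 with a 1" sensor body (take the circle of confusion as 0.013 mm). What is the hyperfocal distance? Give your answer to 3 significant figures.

233 m

Hyperfocal distance H = f²/(N·c) + f = 123²/(5 × 0.013) + 123 = 15129/0.065 + 123 ≈ 232876.8 mm ≈ 233 m.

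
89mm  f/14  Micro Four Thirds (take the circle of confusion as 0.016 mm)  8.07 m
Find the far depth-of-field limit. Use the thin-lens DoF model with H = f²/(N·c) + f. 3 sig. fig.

10.4 m

Hyperfocal distance H = f²/(N·c) + f = 89²/(14 × 0.016) + 89 = 7921/0.224 + 89 ≈ 35450.6 mm ≈ 35.45 m.
Far limit Df = s·(H − f)/(H − s) = 8070 × (35450.6 − 89) / (35450.6 − 8070) = 8070 × 35361.6 / 27380.6 ≈ 10422 mm ≈ 10.4 m.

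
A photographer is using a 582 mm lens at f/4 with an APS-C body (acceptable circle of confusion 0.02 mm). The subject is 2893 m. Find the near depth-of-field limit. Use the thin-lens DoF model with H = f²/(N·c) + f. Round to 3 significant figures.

1720 m

Hyperfocal distance H = f²/(N·c) + f = 582²/(4 × 0.02) + 582 = 338724/0.08 + 582 ≈ 4234632.0 mm ≈ 4235 m.
Near limit Dn = s·(H − f)/(H + s − 2f) = 2893000 × (4234632.0 − 582) / (4234632.0 + 2893000 − 2 × 582) = 2893000 × 4234050.0 / 7126468.0 ≈ 1718819 mm ≈ 1720 m.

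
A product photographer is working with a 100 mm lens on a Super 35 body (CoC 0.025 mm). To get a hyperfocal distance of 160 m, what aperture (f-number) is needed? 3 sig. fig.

Rearrange H = f²/(N·c) + f for N: N = f² / ((H − f)·c).
N = 100² / ((160000 − 100) × 0.025) = 10000 / 3998 ≈ 2.50.

f/2.50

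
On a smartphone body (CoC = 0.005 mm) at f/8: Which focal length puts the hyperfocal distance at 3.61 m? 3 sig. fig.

From H = f²/(N·c) + f, with f ≪ H: f ≈ √(H·N·c) = √(3610 × 8 × 0.005) = √144.40 ≈ 12.02 mm.
The +f correction barely moves this — solving exactly, f² + N·c·f − N·c·H = 0 ⇒ f = (−N·c + √((N·c)² + 4·N·c·H))/2 = (−0.04 + √577.60)/2 ≈ 11.997 mm, so f ≈ 12.0 mm.

12.0 mm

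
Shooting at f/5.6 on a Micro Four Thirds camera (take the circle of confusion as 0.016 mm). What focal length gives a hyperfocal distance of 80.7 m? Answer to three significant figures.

85.0 mm

From H = f²/(N·c) + f, with f ≪ H: f ≈ √(H·N·c) = √(80700 × 5.6 × 0.016) = √7230.7 ≈ 85.03 mm.
The +f correction barely moves this — solving exactly, f² + N·c·f − N·c·H = 0 ⇒ f = (−N·c + √((N·c)² + 4·N·c·H))/2 = (−0.0896 + √28923)/2 ≈ 84.989 mm, so f ≈ 85.0 mm.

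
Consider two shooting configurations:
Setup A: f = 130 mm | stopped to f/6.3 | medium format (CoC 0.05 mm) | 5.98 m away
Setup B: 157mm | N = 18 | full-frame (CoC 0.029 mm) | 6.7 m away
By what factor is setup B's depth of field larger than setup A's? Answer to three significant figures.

Setup A: H = 130²/(6.3×0.05) + 130 ≈ 53780.8 mm; DoF = Df − Dn = 6711.8 − 5392.1 ≈ 1319.7 mm.
Setup B: H = 157²/(18×0.029) + 157 ≈ 47377.3 mm; DoF = Df − Dn = 7777.7 − 5884.6 ≈ 1893.1 mm.
Ratio = 1893.1 / 1319.7 ≈ 1.43.

1.43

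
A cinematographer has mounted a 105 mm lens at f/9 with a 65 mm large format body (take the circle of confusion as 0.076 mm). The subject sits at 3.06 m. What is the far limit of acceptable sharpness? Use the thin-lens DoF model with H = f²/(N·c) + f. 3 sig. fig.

3.75 m

Hyperfocal distance H = f²/(N·c) + f = 105²/(9 × 0.076) + 105 = 11025/0.684 + 105 ≈ 16223.4 mm ≈ 16.22 m.
Far limit Df = s·(H − f)/(H − s) = 3060 × (16223.4 − 105) / (16223.4 − 3060) = 3060 × 16118.4 / 13163.4 ≈ 3746.9 mm ≈ 3.75 m.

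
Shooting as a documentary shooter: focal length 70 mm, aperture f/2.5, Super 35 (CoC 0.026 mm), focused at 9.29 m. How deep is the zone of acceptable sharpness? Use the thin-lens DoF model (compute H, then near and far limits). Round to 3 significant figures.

2.31 m

Hyperfocal distance H = f²/(N·c) + f = 70²/(2.5 × 0.026) + 70 = 4900/0.065 + 70 ≈ 75454.6 mm ≈ 75.45 m.
Near limit Dn = s·(H − f)/(H + s − 2f) = 9290 × (75454.6 − 70) / (75454.6 + 9290 − 2 × 70) = 9290 × 75384.6 / 84604.6 ≈ 8277.6 mm.
Far limit Df = s·(H − f)/(H − s) = 9290 × (75454.6 − 70) / (75454.6 − 9290) = 9290 × 75384.6 / 66164.6 ≈ 10584.6 mm.
Depth of field = Df − Dn = 10584.6 − 8277.6 ≈ 2307.0 mm ≈ 2.31 m.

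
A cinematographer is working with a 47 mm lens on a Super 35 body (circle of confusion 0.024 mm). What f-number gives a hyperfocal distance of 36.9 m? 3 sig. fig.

f/2.50

Rearrange H = f²/(N·c) + f for N: N = f² / ((H − f)·c).
N = 47² / ((36900 − 47) × 0.024) = 2209 / 884.5 ≈ 2.50.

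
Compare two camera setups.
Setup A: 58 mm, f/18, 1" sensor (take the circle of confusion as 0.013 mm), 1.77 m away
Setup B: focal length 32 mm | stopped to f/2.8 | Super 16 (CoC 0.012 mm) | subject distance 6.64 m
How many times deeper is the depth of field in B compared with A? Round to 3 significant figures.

7.07

Setup A: H = 58²/(18×0.013) + 58 ≈ 14434.1 mm; DoF = Df − Dn = 2009.28 − 1581.65 ≈ 427.63 mm.
Setup B: H = 32²/(2.8×0.012) + 32 ≈ 30508.2 mm; DoF = Df − Dn = 8478.3 − 5456.8 ≈ 3021.5 mm.
Ratio = 3021.5 / 427.63 ≈ 7.07.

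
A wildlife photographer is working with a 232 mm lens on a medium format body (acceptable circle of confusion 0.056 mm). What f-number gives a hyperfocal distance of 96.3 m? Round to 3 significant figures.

Rearrange H = f²/(N·c) + f for N: N = f² / ((H − f)·c).
N = 232² / ((96300 − 232) × 0.056) = 53824 / 5380 ≈ 10.

f/10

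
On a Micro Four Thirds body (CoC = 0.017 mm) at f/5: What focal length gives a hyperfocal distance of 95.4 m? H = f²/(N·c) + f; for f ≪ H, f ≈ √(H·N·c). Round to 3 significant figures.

90.0 mm

From H = f²/(N·c) + f, with f ≪ H: f ≈ √(H·N·c) = √(95400 × 5 × 0.017) = √8109.0 ≈ 90.05 mm.
Exact: f² + N·c·f − N·c·H = 0 ⇒ f = (−N·c + √((N·c)² + 4·N·c·H))/2 = (−0.085 + √32436)/2 ≈ 90.007 mm ≈ 90.0 mm.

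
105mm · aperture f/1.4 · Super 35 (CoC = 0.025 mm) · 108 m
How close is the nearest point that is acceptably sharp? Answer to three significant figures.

Hyperfocal distance H = f²/(N·c) + f = 105²/(1.4 × 0.025) + 105 = 11025/0.035 + 105 ≈ 315105.0 mm ≈ 315.1 m.
Near limit Dn = s·(H − f)/(H + s − 2f) = 108000 × (315105.0 − 105) / (315105.0 + 108000 − 2 × 105) = 108000 × 315000.0 / 422895.0 ≈ 80446 mm ≈ 80.4 m.

80.4 m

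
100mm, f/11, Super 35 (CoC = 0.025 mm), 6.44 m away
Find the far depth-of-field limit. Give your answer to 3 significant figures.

7.80 m

Hyperfocal distance H = f²/(N·c) + f = 100²/(11 × 0.025) + 100 = 10000/0.275 + 100 ≈ 36463.6 mm ≈ 36.46 m.
Far limit Df = s·(H − f)/(H − s) = 6440 × (36463.6 − 100) / (36463.6 − 6440) = 6440 × 36363.6 / 30023.6 ≈ 7799.9 mm ≈ 7.80 m.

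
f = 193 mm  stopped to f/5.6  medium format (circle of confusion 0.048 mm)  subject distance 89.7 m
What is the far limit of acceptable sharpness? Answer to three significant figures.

253 m

Hyperfocal distance H = f²/(N·c) + f = 193²/(5.6 × 0.048) + 193 = 37249/0.2688 + 193 ≈ 138768.1 mm ≈ 138.8 m.
Far limit Df = s·(H − f)/(H − s) = 89700 × (138768.1 − 193) / (138768.1 − 89700) = 89700 × 138575.1 / 49068.1 ≈ 253325 mm ≈ 253 m.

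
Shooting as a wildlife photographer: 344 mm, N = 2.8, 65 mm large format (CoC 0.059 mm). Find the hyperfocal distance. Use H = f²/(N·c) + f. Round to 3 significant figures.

717 m

Hyperfocal distance H = f²/(N·c) + f = 344²/(2.8 × 0.059) + 344 = 118336/0.1652 + 344 ≈ 716663.6 mm ≈ 717 m.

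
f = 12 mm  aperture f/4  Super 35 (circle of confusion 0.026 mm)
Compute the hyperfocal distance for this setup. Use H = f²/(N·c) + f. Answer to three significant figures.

1.40 m

Hyperfocal distance H = f²/(N·c) + f = 12²/(4 × 0.026) + 12 = 144/0.104 + 12 ≈ 1396.6 mm ≈ 1.40 m.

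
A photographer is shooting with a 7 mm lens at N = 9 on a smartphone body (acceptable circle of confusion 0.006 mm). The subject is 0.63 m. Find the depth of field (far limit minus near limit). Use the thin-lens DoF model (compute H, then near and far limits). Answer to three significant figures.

Hyperfocal distance H = f²/(N·c) + f = 7²/(9 × 0.006) + 7 = 49/0.054 + 7 ≈ 914.4 mm ≈ 0.914 m.
Near limit Dn = s·(H − f)/(H + s − 2f) = 630 × (914.4 − 7) / (914.4 + 630 − 2 × 7) = 630 × 907.4 / 1530.4 ≈ 373.5 mm.
Far limit Df = s·(H − f)/(H − s) = 630 × (914.4 − 7) / (914.4 − 630) = 630 × 907.4 / 284.4 ≈ 2010.0 mm.
Depth of field = Df − Dn = 2010.0 − 373.5 ≈ 1636.5 mm ≈ 1.64 m.

1.64 m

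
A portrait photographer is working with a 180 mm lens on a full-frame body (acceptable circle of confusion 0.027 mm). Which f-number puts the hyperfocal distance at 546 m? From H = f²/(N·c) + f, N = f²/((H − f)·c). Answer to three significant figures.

Rearrange H = f²/(N·c) + f for N: N = f² / ((H − f)·c).
N = 180² / ((546000 − 180) × 0.027) = 32400 / 14737 ≈ 2.20.

f/2.20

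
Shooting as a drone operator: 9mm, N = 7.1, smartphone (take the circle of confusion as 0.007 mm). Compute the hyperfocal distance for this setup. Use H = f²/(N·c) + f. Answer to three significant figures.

1.64 m

Hyperfocal distance H = f²/(N·c) + f = 9²/(7.1 × 0.007) + 9 = 81/0.0497 + 9 ≈ 1638.8 mm ≈ 1.64 m.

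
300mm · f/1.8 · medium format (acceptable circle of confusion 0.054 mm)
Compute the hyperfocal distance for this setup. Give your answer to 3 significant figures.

Hyperfocal distance H = f²/(N·c) + f = 300²/(1.8 × 0.054) + 300 = 90000/0.0972 + 300 ≈ 926225.9 mm ≈ 926 m.

926 m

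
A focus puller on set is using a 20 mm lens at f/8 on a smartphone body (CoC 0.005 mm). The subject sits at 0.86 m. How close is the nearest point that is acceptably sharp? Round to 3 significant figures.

Hyperfocal distance H = f²/(N·c) + f = 20²/(8 × 0.005) + 20 = 400/0.04 + 20 ≈ 10020.0 mm ≈ 10.02 m.
Near limit Dn = s·(H − f)/(H + s − 2f) = 860 × (10020.0 − 20) / (10020.0 + 860 − 2 × 20) = 860 × 10000.0 / 10840.0 ≈ 793.36 mm ≈ 0.793 m.

0.793 m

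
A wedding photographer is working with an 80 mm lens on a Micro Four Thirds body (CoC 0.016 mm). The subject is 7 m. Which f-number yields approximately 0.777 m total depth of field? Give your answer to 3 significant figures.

f/3.20

Write h = H − f = f²/(N·c). The thin-lens limits are Dn = s·h/(h + (s−f)) and Df = s·h/(h − (s−f)), so DoF = Df − Dn = 2·s·(s−f)·h / (h² − (s−f)²).
That is a quadratic in h: DoF·h² − 2·s·(s−f)·h − DoF·(s−f)² = 0 ⇒ h = (s−f)·(s + √(s² + DoF²)) / DoF = 6920 × (7000 + √(7000² + 777²)) / 777 = 6920 × (7000 + 7042.99) / 777 ≈ 125068 mm.
Then N = f²/(c·h) = 80² / (0.016 × 125068) = 6400 / 2001.1 ≈ 3.20.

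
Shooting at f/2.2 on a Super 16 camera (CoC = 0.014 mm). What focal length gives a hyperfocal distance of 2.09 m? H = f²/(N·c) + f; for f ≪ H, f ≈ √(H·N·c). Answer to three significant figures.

8.01 mm

From H = f²/(N·c) + f, with f ≪ H: f ≈ √(H·N·c) = √(2090 × 2.2 × 0.014) = √64.372 ≈ 8.023 mm.
Exact: f² + N·c·f − N·c·H = 0 ⇒ f = (−N·c + √((N·c)² + 4·N·c·H))/2 = (−0.0308 + √257.49)/2 ≈ 8.0078 mm ≈ 8.01 mm.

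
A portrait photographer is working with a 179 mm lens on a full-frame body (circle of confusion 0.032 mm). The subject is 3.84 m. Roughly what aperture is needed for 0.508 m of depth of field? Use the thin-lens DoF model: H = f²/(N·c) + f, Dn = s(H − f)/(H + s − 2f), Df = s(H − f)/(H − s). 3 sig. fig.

f/18

Write h = H − f = f²/(N·c). The thin-lens limits are Dn = s·h/(h + (s−f)) and Df = s·h/(h − (s−f)), so DoF = Df − Dn = 2·s·(s−f)·h / (h² − (s−f)²).
That is a quadratic in h: DoF·h² − 2·s·(s−f)·h − DoF·(s−f)² = 0 ⇒ h = (s−f)·(s + √(s² + DoF²)) / DoF = 3661 × (3840 + √(3840² + 508²)) / 508 = 3661 × (3840 + 3873.46) / 508 ≈ 55589 mm.
Then N = f²/(c·h) = 179² / (0.032 × 55589) = 32041 / 1778.8 ≈ 18.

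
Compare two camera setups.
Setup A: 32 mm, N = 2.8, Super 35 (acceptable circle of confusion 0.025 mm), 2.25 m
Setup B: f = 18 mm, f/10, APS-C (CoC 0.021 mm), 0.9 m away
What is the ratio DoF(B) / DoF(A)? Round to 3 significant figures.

2.19

Setup A: H = 32²/(2.8×0.025) + 32 ≈ 14660.6 mm; DoF = Df − Dn = 2652.12 − 1953.77 ≈ 698.35 mm.
Setup B: H = 18²/(10×0.021) + 18 ≈ 1560.9 mm; DoF = Df − Dn = 2101.2 − 572.6 ≈ 1528.6 mm.
Ratio = 1528.6 / 698.35 ≈ 2.19.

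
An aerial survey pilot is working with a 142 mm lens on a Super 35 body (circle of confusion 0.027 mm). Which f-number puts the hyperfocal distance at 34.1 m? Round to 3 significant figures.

Rearrange H = f²/(N·c) + f for N: N = f² / ((H − f)·c).
N = 142² / ((34100 − 142) × 0.027) = 20164 / 916.9 ≈ 22.

f/22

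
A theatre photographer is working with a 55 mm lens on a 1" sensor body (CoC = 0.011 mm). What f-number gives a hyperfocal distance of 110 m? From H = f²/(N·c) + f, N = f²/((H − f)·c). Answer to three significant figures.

Rearrange H = f²/(N·c) + f for N: N = f² / ((H − f)·c).
N = 55² / ((110000 − 55) × 0.011) = 3025 / 1209 ≈ 2.50.

f/2.50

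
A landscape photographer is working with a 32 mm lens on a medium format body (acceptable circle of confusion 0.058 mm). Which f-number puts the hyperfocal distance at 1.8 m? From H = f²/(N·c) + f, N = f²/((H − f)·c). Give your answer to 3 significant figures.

f/9.99

Rearrange H = f²/(N·c) + f for N: N = f² / ((H − f)·c).
N = 32² / ((1800 − 32) × 0.058) = 1024 / 102.5 ≈ 9.99.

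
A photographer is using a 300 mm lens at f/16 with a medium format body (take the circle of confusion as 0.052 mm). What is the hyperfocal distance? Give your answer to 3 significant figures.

Hyperfocal distance H = f²/(N·c) + f = 300²/(16 × 0.052) + 300 = 90000/0.832 + 300 ≈ 108473.1 mm ≈ 108 m.

108 m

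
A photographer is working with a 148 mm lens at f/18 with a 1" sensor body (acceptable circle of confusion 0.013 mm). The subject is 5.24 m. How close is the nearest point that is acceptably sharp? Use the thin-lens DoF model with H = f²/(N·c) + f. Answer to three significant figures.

Hyperfocal distance H = f²/(N·c) + f = 148²/(18 × 0.013) + 148 = 21904/0.234 + 148 ≈ 93754.8 mm ≈ 93.75 m.
Near limit Dn = s·(H − f)/(H + s − 2f) = 5240 × (93754.8 − 148) / (93754.8 + 5240 − 2 × 148) = 5240 × 93606.8 / 98698.8 ≈ 4969.7 mm ≈ 4.97 m.

4.97 m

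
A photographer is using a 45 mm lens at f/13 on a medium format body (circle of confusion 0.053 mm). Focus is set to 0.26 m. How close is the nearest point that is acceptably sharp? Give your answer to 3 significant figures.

242 mm

Hyperfocal distance H = f²/(N·c) + f = 45²/(13 × 0.053) + 45 = 2025/0.689 + 45 ≈ 2984.0 mm ≈ 2.984 m.
Near limit Dn = s·(H − f)/(H + s − 2f) = 260 × (2984.0 − 45) / (2984.0 + 260 − 2 × 45) = 260 × 2939.0 / 3154.0 ≈ 242.28 mm.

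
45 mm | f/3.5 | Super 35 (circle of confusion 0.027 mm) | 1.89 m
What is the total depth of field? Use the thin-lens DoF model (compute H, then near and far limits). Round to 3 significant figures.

328 mm

Hyperfocal distance H = f²/(N·c) + f = 45²/(3.5 × 0.027) + 45 = 2025/0.0945 + 45 ≈ 21473.6 mm ≈ 21.47 m.
Near limit Dn = s·(H − f)/(H + s − 2f) = 1890 × (21473.6 − 45) / (21473.6 + 1890 − 2 × 45) = 1890 × 21428.6 / 23273.6 ≈ 1740.17 mm.
Far limit Df = s·(H − f)/(H − s) = 1890 × (21473.6 − 45) / (21473.6 − 1890) = 1890 × 21428.6 / 19583.6 ≈ 2068.06 mm.
Depth of field = Df − Dn = 2068.06 − 1740.17 ≈ 327.89 mm.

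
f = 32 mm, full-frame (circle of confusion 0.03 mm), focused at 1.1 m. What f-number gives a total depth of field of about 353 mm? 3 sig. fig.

Write h = H − f = f²/(N·c). The thin-lens limits are Dn = s·h/(h + (s−f)) and Df = s·h/(h − (s−f)), so DoF = Df − Dn = 2·s·(s−f)·h / (h² − (s−f)²).
That is a quadratic in h: DoF·h² − 2·s·(s−f)·h − DoF·(s−f)² = 0 ⇒ h = (s−f)·(s + √(s² + DoF²)) / DoF = 1068 × (1100 + √(1100² + 353²)) / 353 = 1068 × (1100 + 1155.25) / 353 ≈ 6823.3 mm.
Then N = f²/(c·h) = 32² / (0.03 × 6823.3) = 1024 / 204.70 ≈ 5.

f/5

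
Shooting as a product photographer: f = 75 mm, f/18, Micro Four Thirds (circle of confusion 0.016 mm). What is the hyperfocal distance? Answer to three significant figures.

19.6 m

Hyperfocal distance H = f²/(N·c) + f = 75²/(18 × 0.016) + 75 = 5625/0.288 + 75 ≈ 19606.2 mm ≈ 19.6 m.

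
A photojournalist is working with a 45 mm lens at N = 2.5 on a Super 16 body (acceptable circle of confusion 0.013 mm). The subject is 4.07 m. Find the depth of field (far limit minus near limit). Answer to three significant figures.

0.528 m

Hyperfocal distance H = f²/(N·c) + f = 45²/(2.5 × 0.013) + 45 = 2025/0.0325 + 45 ≈ 62352.7 mm ≈ 62.35 m.
Near limit Dn = s·(H − f)/(H + s − 2f) = 4070 × (62352.7 − 45) / (62352.7 + 4070 − 2 × 45) = 4070 × 62307.7 / 66332.7 ≈ 3823.04 mm.
Far limit Df = s·(H − f)/(H − s) = 4070 × (62352.7 − 45) / (62352.7 − 4070) = 4070 × 62307.7 / 58282.7 ≈ 4351.07 mm.
Depth of field = Df − Dn = 4351.07 − 3823.04 ≈ 528.03 mm ≈ 0.528 m.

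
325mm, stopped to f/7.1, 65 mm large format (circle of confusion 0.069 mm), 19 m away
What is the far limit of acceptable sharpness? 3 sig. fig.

20.8 m

Hyperfocal distance H = f²/(N·c) + f = 325²/(7.1 × 0.069) + 325 = 105625/0.4899 + 325 ≈ 215930.2 mm ≈ 215.9 m.
Far limit Df = s·(H − f)/(H − s) = 19000 × (215930.2 − 325) / (215930.2 − 19000) = 19000 × 215605.2 / 196930.2 ≈ 20802 mm ≈ 20.8 m.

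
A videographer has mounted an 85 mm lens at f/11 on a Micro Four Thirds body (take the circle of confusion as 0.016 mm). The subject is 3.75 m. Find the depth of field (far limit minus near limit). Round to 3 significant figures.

Hyperfocal distance H = f²/(N·c) + f = 85²/(11 × 0.016) + 85 = 7225/0.176 + 85 ≈ 41136.1 mm ≈ 41.14 m.
Near limit Dn = s·(H − f)/(H + s − 2f) = 3750 × (41136.1 − 85) / (41136.1 + 3750 − 2 × 85) = 3750 × 41051.1 / 44716.1 ≈ 3442.64 mm.
Far limit Df = s·(H − f)/(H − s) = 3750 × (41136.1 − 85) / (41136.1 − 3750) = 3750 × 41051.1 / 37386.1 ≈ 4117.62 mm.
Depth of field = Df − Dn = 4117.62 − 3442.64 ≈ 674.98 mm ≈ 0.675 m.

0.675 m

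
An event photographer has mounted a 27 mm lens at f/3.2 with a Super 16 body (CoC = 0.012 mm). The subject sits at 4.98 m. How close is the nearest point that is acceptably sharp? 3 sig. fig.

3.95 m

Hyperfocal distance H = f²/(N·c) + f = 27²/(3.2 × 0.012) + 27 = 729/0.0384 + 27 ≈ 19011.4 mm ≈ 19.01 m.
Near limit Dn = s·(H − f)/(H + s − 2f) = 4980 × (19011.4 − 27) / (19011.4 + 4980 − 2 × 27) = 4980 × 18984.4 / 23937.4 ≈ 3949.6 mm ≈ 3.95 m.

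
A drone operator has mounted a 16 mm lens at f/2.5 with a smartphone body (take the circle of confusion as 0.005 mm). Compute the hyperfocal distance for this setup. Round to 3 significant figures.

20.5 m

Hyperfocal distance H = f²/(N·c) + f = 16²/(2.5 × 0.005) + 16 = 256/0.0125 + 16 ≈ 20496.0 mm ≈ 20.5 m.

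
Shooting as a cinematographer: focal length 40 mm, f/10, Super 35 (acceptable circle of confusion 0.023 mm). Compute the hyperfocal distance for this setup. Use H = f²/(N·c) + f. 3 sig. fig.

Hyperfocal distance H = f²/(N·c) + f = 40²/(10 × 0.023) + 40 = 1600/0.23 + 40 ≈ 6996.5 mm ≈ 7.00 m.

7.00 m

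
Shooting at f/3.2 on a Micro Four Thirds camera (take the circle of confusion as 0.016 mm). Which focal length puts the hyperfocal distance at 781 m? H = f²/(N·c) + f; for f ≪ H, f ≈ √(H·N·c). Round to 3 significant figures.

From H = f²/(N·c) + f, with f ≪ H: f ≈ √(H·N·c) = √(781000 × 3.2 × 0.016) = √39987 ≈ 200.0 mm.
The +f correction barely moves this — solving exactly, f² + N·c·f − N·c·H = 0 ⇒ f = (−N·c + √((N·c)² + 4·N·c·H))/2 = (−0.0512 + √159949)/2 ≈ 199.94 mm, so f ≈ 200 mm.

200 mm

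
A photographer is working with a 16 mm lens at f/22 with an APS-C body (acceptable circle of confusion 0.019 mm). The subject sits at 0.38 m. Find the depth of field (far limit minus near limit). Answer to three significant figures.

0.698 m

Hyperfocal distance H = f²/(N·c) + f = 16²/(22 × 0.019) + 16 = 256/0.418 + 16 ≈ 628.4 mm ≈ 0.628 m.
Near limit Dn = s·(H − f)/(H + s − 2f) = 380 × (628.4 − 16) / (628.4 + 380 − 2 × 16) = 380 × 612.4 / 976.4 ≈ 238.34 mm.
Far limit Df = s·(H − f)/(H − s) = 380 × (628.4 − 16) / (628.4 − 380) = 380 × 612.4 / 248.4 ≈ 936.75 mm.
Depth of field = Df − Dn = 936.75 − 238.34 ≈ 698.41 mm ≈ 0.698 m.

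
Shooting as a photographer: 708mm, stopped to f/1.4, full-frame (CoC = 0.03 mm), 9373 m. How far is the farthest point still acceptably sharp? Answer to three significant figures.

Hyperfocal distance H = f²/(N·c) + f = 708²/(1.4 × 0.03) + 708 = 501264/0.042 + 708 ≈ 11935565.1 mm ≈ 11936 m.
Far limit Df = s·(H − f)/(H − s) = 9373000 × (11935565.1 − 708) / (11935565.1 − 9373000) = 9373000 × 11934857.1 / 2562565.1 ≈ 43653687 mm ≈ 43700 m.

43700 m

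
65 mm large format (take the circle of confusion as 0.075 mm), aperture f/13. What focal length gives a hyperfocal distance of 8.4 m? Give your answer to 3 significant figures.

From H = f²/(N·c) + f, with f ≪ H: f ≈ √(H·N·c) = √(8400 × 13 × 0.075) = √8190.0 ≈ 90.50 mm.
Exact: f² + N·c·f − N·c·H = 0 ⇒ f = (−N·c + √((N·c)² + 4·N·c·H))/2 = (−0.975 + √32761)/2 ≈ 90.012 mm ≈ 90.0 mm.

90.0 mm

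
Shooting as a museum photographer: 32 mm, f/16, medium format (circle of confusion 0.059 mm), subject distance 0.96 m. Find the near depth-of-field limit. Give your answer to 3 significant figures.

0.517 m

Hyperfocal distance H = f²/(N·c) + f = 32²/(16 × 0.059) + 32 = 1024/0.944 + 32 ≈ 1116.7 mm ≈ 1.117 m.
Near limit Dn = s·(H − f)/(H + s − 2f) = 960 × (1116.7 − 32) / (1116.7 + 960 − 2 × 32) = 960 × 1084.7 / 2012.7 ≈ 517.38 mm ≈ 0.517 m.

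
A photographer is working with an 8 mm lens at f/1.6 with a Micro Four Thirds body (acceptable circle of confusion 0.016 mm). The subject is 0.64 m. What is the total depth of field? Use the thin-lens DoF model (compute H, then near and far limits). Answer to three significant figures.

Hyperfocal distance H = f²/(N·c) + f = 8²/(1.6 × 0.016) + 8 = 64/0.0256 + 8 ≈ 2508.0 mm ≈ 2.508 m.
Near limit Dn = s·(H − f)/(H + s − 2f) = 640 × (2508.0 − 8) / (2508.0 + 640 − 2 × 8) = 640 × 2500.0 / 3132.0 ≈ 510.86 mm.
Far limit Df = s·(H − f)/(H − s) = 640 × (2508.0 − 8) / (2508.0 − 640) = 640 × 2500.0 / 1868.0 ≈ 856.53 mm.
Depth of field = Df − Dn = 856.53 − 510.86 ≈ 345.67 mm.

346 mm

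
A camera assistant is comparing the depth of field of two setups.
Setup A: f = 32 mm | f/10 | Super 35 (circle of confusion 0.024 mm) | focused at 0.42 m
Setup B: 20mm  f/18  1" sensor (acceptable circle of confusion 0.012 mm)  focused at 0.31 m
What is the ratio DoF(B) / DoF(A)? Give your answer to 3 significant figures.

Setup A: H = 32²/(10×0.024) + 32 ≈ 4298.7 mm; DoF = Df − Dn = 462.014 − 384.990 ≈ 77.024 mm.
Setup B: H = 20²/(18×0.012) + 20 ≈ 1871.9 mm; DoF = Df − Dn = 367.560 − 268.027 ≈ 99.533 mm.
Ratio = 99.533 / 77.024 ≈ 1.29.

1.29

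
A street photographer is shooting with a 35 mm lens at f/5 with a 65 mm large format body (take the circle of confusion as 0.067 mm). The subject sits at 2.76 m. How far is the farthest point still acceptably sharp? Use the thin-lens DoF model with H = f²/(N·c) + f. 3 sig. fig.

10.8 m

Hyperfocal distance H = f²/(N·c) + f = 35²/(5 × 0.067) + 35 = 1225/0.335 + 35 ≈ 3691.7 mm ≈ 3.692 m.
Far limit Df = s·(H − f)/(H − s) = 2760 × (3691.7 − 35) / (3691.7 − 2760) = 2760 × 3656.7 / 931.7 ≈ 10832 mm ≈ 10.8 m.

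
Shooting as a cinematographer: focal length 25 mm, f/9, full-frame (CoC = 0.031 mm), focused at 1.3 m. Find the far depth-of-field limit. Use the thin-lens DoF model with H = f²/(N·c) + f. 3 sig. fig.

3.02 m

Hyperfocal distance H = f²/(N·c) + f = 25²/(9 × 0.031) + 25 = 625/0.279 + 25 ≈ 2265.1 mm ≈ 2.265 m.
Far limit Df = s·(H − f)/(H − s) = 1300 × (2265.1 − 25) / (2265.1 − 1300) = 1300 × 2240.1 / 965.1 ≈ 3017.4 mm ≈ 3.02 m.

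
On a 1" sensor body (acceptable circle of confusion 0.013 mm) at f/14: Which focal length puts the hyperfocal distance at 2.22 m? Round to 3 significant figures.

From H = f²/(N·c) + f, with f ≪ H: f ≈ √(H·N·c) = √(2220 × 14 × 0.013) = √404.04 ≈ 20.10 mm.
Exact: f² + N·c·f − N·c·H = 0 ⇒ f = (−N·c + √((N·c)² + 4·N·c·H))/2 = (−0.182 + √1616.2)/2 ≈ 20.010 mm ≈ 20.0 mm.

20.0 mm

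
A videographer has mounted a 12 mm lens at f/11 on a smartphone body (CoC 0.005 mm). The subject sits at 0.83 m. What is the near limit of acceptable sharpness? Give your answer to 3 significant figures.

0.632 m

Hyperfocal distance H = f²/(N·c) + f = 12²/(11 × 0.005) + 12 = 144/0.055 + 12 ≈ 2630.2 mm ≈ 2.630 m.
Near limit Dn = s·(H − f)/(H + s − 2f) = 830 × (2630.2 − 12) / (2630.2 + 830 − 2 × 12) = 830 × 2618.2 / 3436.2 ≈ 632.41 mm ≈ 0.632 m.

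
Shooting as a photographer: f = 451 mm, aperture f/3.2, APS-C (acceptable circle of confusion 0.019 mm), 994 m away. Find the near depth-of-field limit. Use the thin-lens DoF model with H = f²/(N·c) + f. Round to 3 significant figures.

Hyperfocal distance H = f²/(N·c) + f = 451²/(3.2 × 0.019) + 451 = 203401/0.0608 + 451 ≈ 3345862.2 mm ≈ 3346 m.
Near limit Dn = s·(H − f)/(H + s − 2f) = 994000 × (3345862.2 − 451) / (3345862.2 + 994000 − 2 × 451) = 994000 × 3345411.2 / 4338960.2 ≈ 766391 mm ≈ 766 m.

766 m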